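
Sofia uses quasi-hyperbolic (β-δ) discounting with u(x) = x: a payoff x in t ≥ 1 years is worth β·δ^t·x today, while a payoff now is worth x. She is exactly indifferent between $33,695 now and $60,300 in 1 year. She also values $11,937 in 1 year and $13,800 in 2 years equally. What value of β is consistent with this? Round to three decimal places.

From the later pair, β·δ^1·11937 = β·δ^2·13800; dividing through, δ = 11937/13800 = 0.86500.
The first indifference: 33695 = β·δ·60300, so β = 33695/(δ·60300) = 33695/(0.86500·60300) ≈ 0.646.

β ≈ 0.646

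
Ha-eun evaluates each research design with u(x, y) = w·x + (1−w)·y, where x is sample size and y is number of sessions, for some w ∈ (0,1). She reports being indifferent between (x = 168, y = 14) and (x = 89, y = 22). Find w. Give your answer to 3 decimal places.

u(168,14) = u(89,22) means w·168 + (1−w)·14 = w·89 + (1−w)·22.
Collecting terms: w·79 = (1−w)·8.
The marginal rate of substitution is 8/79, so w = 8/(79+8) = 0.092.

w = 0.092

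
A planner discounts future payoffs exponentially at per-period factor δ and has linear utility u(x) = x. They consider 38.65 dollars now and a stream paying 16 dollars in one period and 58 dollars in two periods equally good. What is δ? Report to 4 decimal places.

δ ≈ 0.6900

The stream is worth 16δ + 58δ² today, so 16δ + 58δ² = 38.65.
That is, 58δ² + 16δ − 38.65 = 0, a quadratic in δ.
By the quadratic formula (taking the positive root), δ = (−16 + √9222.80) / 116 ≈ 0.6900.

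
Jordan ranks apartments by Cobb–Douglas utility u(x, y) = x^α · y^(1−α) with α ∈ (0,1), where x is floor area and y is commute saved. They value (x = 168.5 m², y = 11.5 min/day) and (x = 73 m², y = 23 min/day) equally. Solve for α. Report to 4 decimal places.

α ≈ 0.4531

The Cobb–Douglas utilities coincide, so 168.5^α·11.5^(1−α) = 73^α·23^(1−α).
Taking logs: α·ln 168.5 + (1−α)·ln 11.5 = α·ln 73 + (1−α)·ln 23, i.e. α·0.8364763 = (1−α)·0.6931472.
With A = 0.8364763 and B = 0.6931472: α·A = (1−α)·B, so α = B/(A+B) = 0.6931472/1.5296235 ≈ 0.4531.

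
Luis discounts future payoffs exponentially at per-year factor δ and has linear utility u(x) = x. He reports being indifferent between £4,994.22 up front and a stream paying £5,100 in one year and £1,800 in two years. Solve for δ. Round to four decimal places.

The stream is worth 5100δ + 1800δ² today, so 5100δ + 1800δ² = 4994.22.
Rearranged: 1800δ² + 5100δ − 4994.22 = 0.
The positive root is δ = [−5100 + √(5100² + 4·1800·4994.22)] / (2·1800) = (−5100 + 7872.000)/3600 ≈ 0.7700.

δ ≈ 0.7700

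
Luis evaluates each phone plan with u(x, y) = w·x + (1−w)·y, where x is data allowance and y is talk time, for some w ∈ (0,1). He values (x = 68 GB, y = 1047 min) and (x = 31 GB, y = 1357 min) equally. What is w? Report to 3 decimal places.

Equating utilities: w·68 + (1−w)·1047 = w·31 + (1−w)·1357.
Rearranging, 37·w − 310·(1−w) = 0.
The marginal rate of substitution is 310/37, so w = 310/(37+310) = 0.893.

w = 0.893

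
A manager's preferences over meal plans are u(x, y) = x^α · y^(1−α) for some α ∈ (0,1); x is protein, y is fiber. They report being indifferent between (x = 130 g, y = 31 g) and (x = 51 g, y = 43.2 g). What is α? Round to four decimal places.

The Cobb–Douglas utilities coincide, so 130^α·31^(1−α) = 51^α·43.2^(1−α).
Rearrange to (130/51)^α = (43.2/31)^(1−α) and take logs: α·0.9357088 = (1−α)·0.3318533.
Thus α·(1.2675621) = 0.3318533, so α = 0.3318533/1.2675621 ≈ 0.2618.

α ≈ 0.2618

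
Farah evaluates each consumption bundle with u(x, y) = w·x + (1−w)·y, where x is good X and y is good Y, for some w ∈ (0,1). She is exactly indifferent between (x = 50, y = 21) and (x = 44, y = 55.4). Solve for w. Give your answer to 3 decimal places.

Equating utilities: w·50 + (1−w)·21 = w·44 + (1−w)·55.4.
Rearranging, 6·w − 34.4·(1−w) = 0.
So w/(1−w) = 34.4/6 = 5.7333, giving w = 34.4/(6+34.4) = 0.851.

w = 0.851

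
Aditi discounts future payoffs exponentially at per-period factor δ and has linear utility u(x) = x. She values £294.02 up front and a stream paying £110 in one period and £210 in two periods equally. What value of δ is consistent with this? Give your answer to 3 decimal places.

δ ≈ 0.950

Present value of the stream is 110·δ + 210·δ². Indifference gives 110δ + 210δ² = 294.02.
Rearranged: 210δ² + 110δ − 294.02 = 0.
The positive root is δ = [−110 + √(110² + 4·210·294.02)] / (2·210) = (−110 + 508.996)/420 ≈ 0.950.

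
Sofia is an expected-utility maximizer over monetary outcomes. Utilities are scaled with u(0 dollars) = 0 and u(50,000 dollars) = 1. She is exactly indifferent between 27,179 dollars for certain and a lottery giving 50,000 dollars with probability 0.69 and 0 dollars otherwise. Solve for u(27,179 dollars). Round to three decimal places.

The indifference gives u(27,179 dollars) = 0.69·u(50,000 dollars) + 0.31·u(0 dollars) = 0.69·1 + 0.31·0 = 0.69.

0.690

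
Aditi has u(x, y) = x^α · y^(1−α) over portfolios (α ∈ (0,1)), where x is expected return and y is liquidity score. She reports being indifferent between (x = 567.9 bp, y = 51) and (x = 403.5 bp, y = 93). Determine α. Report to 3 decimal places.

α ≈ 0.637

Set the two utilities equal: 567.9^α·51^(1−α) = 403.5^α·93^(1−α).
Taking logs: α·ln 567.9 + (1−α)·ln 51 = α·ln 403.5 + (1−α)·ln 93, i.e. α·0.341769 = (1−α)·0.600774.
Thus α·(0.942543) = 0.600774, so α = 0.600774/0.942543 ≈ 0.637.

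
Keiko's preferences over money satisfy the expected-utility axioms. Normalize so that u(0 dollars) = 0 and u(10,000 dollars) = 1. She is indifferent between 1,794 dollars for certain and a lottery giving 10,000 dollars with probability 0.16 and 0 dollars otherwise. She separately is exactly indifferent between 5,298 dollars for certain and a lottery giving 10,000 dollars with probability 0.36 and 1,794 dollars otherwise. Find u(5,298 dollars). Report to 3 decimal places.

0.462

The first gamble pins u(1,794 dollars): it must equal 0.16·1 + 0.84·0 = 0.16.
Chaining: u(5,298 dollars) = 0.36·1.00 + 0.64·0.16 = 0.4624.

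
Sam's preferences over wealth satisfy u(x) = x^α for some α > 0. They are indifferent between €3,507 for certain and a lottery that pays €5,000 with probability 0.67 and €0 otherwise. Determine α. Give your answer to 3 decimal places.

α ≈ 1.129

Since u(0) = 0, the lottery's EU is 0.67·5000^α.
Indifference: 3507^α = 0.67·5000^α, so (3507/5000)^α = 0.67.
α = ln(0.67) / ln(3507/5000) = -0.400478/-0.354677 ≈ 1.129.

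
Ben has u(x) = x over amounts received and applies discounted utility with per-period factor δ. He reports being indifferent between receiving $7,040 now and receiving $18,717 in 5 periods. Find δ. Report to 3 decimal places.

Equating discounted utilities: u(7040) = δ^5·u(18717) ⇒ δ^5 = u(7040)/u(18717).
With u(x) = x: δ^5 = 7040/18717 = 0.37613.
So δ = 0.37613^(1/5) ≈ 0.822.

δ ≈ 0.822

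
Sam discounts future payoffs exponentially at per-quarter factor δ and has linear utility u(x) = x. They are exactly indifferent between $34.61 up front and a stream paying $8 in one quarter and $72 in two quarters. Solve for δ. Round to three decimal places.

Equating present values: 34.61 = 8δ + 72δ².
Rearranged: 72δ² + 8δ − 34.61 = 0.
δ = (−8 + √(8² + 4·72·34.61)) / (2·72) = (−8 + √10031.68) / 144 ≈ 0.640.

δ ≈ 0.640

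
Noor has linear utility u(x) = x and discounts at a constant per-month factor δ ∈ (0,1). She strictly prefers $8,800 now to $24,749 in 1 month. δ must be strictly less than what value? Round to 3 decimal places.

δ < 0.356

Comparing present values: 8800 > δ·24749.
So δ < 8800/24749 = 0.35557.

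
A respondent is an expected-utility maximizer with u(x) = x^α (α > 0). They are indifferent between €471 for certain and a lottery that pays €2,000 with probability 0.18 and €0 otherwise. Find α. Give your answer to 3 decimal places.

α ≈ 1.186

Since u(0) = 0, the lottery's EU is 0.18·2000^α.
Setting u(471) equal to that: 471^α = 0.18·2000^α ⇒ (471/2000)^α = 0.18.
Take logs: α = ln 0.18 / ln(471/2000) ≈ 1.18585.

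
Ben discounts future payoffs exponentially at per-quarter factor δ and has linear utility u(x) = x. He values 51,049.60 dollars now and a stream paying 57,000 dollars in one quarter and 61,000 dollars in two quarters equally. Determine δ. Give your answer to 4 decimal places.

Present value of the stream is 57000·δ + 61000·δ². Indifference gives 57000δ + 61000δ² = 51049.60.
That is, 61000δ² + 57000δ − 51049.60 = 0, a quadratic in δ.
The positive root is δ = [−57000 + √(57000² + 4·61000·51049.60)] / (2·61000) = (−57000 + 125320.000)/122000 ≈ 0.5600.

δ ≈ 0.5600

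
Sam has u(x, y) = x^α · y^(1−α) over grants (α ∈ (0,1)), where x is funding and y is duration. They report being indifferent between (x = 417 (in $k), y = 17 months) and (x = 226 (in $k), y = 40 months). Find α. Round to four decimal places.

α ≈ 0.5828

Set the two utilities equal: 417^α·17^(1−α) = 226^α·40^(1−α).
Taking logs: α·ln 417 + (1−α)·ln 17 = α·ln 226 + (1−α)·ln 40, i.e. α·0.6125512 = (1−α)·0.8556661.
With A = 0.6125512 and B = 0.8556661: α·A = (1−α)·B, so α = B/(A+B) = 0.8556661/1.4682173 ≈ 0.5828.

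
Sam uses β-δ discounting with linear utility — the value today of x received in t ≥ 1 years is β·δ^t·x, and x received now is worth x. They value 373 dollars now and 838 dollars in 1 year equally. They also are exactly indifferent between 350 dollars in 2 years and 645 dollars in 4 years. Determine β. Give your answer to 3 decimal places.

Both payoffs in the second observation are in the future, so β drops out: δ^2·350 = δ^4·645 ⇒ δ^2 = 350/645 = 0.54264, so δ = 0.73664.
Now use the now-vs-future pair: 373 = β·δ·838 gives β = 373/(0.73664·838) ≈ 0.604.

β ≈ 0.604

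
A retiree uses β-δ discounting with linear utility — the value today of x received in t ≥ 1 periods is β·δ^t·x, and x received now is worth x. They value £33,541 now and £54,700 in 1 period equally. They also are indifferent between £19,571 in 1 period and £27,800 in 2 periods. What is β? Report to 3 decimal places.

β ≈ 0.871

From the later pair, β·δ^1·19571 = β·δ^2·27800; dividing through, δ = 19571/27800 = 0.70399.
Now use the now-vs-future pair: 33541 = β·δ·54700 gives β = 33541/(0.70399·54700) ≈ 0.871.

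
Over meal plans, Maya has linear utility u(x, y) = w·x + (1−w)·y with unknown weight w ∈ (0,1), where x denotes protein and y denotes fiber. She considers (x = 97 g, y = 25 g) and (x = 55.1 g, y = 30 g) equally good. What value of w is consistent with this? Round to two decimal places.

w = 0.11

u(97,25) = u(55.1,30) means w·97 + (1−w)·25 = w·55.1 + (1−w)·30.
Collecting terms: w·41.9 = (1−w)·5.
So w/(1−w) = 5/41.9 = 0.1193, giving w = 5/(41.9+5) = 0.11.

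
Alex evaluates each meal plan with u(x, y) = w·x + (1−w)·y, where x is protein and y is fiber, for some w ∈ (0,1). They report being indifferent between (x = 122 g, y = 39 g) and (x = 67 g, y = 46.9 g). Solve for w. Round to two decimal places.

u(122,39) = u(67,46.9) means w·122 + (1−w)·39 = w·67 + (1−w)·46.9.
Rearranging, 55·w − 7.9·(1−w) = 0.
Hence w = 7.9/(55+7.9) = 7.9/62.9 = 0.13.

w = 0.13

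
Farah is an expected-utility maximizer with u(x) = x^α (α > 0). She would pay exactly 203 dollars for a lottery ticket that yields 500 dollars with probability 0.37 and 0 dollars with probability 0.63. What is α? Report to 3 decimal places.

EU(lottery) = 0.37·500^α + 0.63·0 = 0.37·500^α.
Setting u(203) equal to that: 203^α = 0.37·500^α ⇒ (203/500)^α = 0.37.
Take logs: α = ln 0.37 / ln(203/500) ≈ 1.10301.

α ≈ 1.103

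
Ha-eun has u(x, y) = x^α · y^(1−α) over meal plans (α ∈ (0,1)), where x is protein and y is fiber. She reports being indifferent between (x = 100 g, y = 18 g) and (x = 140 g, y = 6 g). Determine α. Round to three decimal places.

Set the two utilities equal: 100^α·18^(1−α) = 140^α·6^(1−α).
(100/140)^α = (6/18)^(1−α); take logs: α·ln(100/140) = (1−α)·ln(6/18), i.e. α·-0.336472 = (1−α)·-1.098612.
So α/(1−α) = (-1.098612)/(-0.336472) = 3.265092, and α = 3.265092/4.265092 ≈ 0.766.

α ≈ 0.766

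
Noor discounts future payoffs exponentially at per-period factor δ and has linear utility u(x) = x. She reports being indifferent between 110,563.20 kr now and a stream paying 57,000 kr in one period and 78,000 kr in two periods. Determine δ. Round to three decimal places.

Equating present values: 110563.20 = 57000δ + 78000δ².
Rearranged: 78000δ² + 57000δ − 110563.20 = 0.
By the quadratic formula (taking the positive root), δ = (−57000 + √37744718400.00) / 156000 ≈ 0.880.

δ ≈ 0.880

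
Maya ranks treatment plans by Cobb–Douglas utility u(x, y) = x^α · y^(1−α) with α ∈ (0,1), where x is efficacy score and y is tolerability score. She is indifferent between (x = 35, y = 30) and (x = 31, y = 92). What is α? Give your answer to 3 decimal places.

α ≈ 0.902

The Cobb–Douglas utilities coincide, so 35^α·30^(1−α) = 31^α·92^(1−α).
Taking logs: α·ln 35 + (1−α)·ln 30 = α·ln 31 + (1−α)·ln 92, i.e. α·0.121361 = (1−α)·1.120591.
With A = 0.121361 and B = 1.120591: α·A = (1−α)·B, so α = B/(A+B) = 1.120591/1.241952 ≈ 0.902.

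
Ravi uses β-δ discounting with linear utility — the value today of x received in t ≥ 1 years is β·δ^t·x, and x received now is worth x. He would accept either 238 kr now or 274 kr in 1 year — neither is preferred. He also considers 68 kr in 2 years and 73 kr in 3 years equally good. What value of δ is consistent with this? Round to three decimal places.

δ ≈ 0.932

From the later pair, β·δ^2·68 = β·δ^3·73; dividing through, δ = 68/73 = 0.93151.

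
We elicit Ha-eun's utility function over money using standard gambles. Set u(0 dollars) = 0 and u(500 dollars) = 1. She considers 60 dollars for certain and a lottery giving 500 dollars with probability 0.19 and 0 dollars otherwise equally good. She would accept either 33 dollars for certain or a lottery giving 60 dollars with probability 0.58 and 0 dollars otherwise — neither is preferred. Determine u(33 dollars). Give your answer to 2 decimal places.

0.11

The first gamble pins u(60 dollars): it must equal 0.19·1 + 0.81·0 = 0.19.
The second indifference gives u(33 dollars) = 0.58·u(60 dollars) + 0.42·u(0 dollars) = 0.58·0.19 + 0.42·0.00 = 0.1102.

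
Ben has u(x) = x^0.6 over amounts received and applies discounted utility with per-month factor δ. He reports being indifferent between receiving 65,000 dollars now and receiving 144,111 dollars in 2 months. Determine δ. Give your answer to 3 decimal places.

δ ≈ 0.788

The payoff in 2 months is discounted by δ^2, so u(65000) = δ^2·u(144111) and δ^2 = u(65000)/u(144111).
Since u(x) = x^0.6, δ^2 = (65000/144111)^0.6 = 0.45104^0.6 = 0.62020.
Hence δ = (0.62020)^(1/2) = 0.78753.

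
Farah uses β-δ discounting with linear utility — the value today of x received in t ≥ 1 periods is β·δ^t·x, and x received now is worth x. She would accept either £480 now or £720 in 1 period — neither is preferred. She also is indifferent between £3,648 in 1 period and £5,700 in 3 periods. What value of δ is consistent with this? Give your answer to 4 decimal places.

The second indifference involves only future payoffs, so β cancels: β·δ^1·3648 = β·δ^3·5700, giving δ^2 = 3648/5700 = 0.64000, so δ = 0.80000.

δ ≈ 0.8000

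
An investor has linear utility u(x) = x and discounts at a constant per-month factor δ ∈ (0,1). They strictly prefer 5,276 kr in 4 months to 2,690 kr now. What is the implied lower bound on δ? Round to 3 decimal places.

δ > 0.845

Comparing present values: 2690 < δ^4·5276.
Dividing by 5276: δ^4 > 0.50986. Both sides are positive, so the 4th root keeps the direction.
δ > 0.50986^(1/4) = 0.845.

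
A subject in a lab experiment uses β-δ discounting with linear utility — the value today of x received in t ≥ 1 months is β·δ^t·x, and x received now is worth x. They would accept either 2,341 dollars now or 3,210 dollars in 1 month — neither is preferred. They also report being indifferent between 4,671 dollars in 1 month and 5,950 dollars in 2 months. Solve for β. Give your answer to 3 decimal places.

β ≈ 0.929

The second indifference involves only future payoffs, so β cancels: β·δ^1·4671 = β·δ^2·5950, giving δ = 4671/5950 = 0.78504.
Now use the now-vs-future pair: 2341 = β·δ·3210 gives β = 2341/(0.78504·3210) ≈ 0.929.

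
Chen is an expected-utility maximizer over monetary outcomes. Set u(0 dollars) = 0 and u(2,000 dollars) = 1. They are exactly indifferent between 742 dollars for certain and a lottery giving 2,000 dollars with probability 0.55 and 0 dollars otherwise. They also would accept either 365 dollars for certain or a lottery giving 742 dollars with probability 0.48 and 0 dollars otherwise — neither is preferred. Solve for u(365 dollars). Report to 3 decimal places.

The first gamble pins u(742 dollars): it must equal 0.55·1 + 0.45·0 = 0.55.
Then u(365 dollars) = 0.48·u(742 dollars) + 0.52·u(0 dollars) = 0.48·0.55 + 0.52·0.00 = 0.2640.

0.264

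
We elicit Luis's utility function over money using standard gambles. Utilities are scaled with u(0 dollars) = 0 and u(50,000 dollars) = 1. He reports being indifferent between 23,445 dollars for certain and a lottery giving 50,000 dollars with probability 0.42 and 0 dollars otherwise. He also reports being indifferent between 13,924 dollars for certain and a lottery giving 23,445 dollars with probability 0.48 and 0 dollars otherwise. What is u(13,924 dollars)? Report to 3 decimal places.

0.202

The first gamble pins u(23,445 dollars): it must equal 0.42·1 + 0.58·0 = 0.42.
Then u(13,924 dollars) = 0.48·u(23,445 dollars) + 0.52·u(0 dollars) = 0.48·0.42 + 0.52·0.00 = 0.2016.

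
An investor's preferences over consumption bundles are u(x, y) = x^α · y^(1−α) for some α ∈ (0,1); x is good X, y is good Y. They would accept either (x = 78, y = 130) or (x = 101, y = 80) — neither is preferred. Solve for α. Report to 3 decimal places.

α ≈ 0.653

Indifference: 78^α · 130^(1−α) = 101^α · 80^(1−α).
(78/101)^α = (80/130)^(1−α); take logs: α·ln(78/101) = (1−α)·ln(80/130), i.e. α·-0.258412 = (1−α)·-0.485508.
Thus α·(-0.743920) = -0.485508, so α = -0.485508/-0.743920 ≈ 0.653.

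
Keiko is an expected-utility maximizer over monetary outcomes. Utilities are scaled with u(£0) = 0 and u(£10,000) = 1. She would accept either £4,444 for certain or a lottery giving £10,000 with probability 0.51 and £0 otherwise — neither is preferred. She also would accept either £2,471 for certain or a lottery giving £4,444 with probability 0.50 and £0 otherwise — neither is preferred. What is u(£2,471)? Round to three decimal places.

0.255

The first gamble pins u(£4,444): it must equal 0.51·1 + 0.49·0 = 0.51.
Then u(£2,471) = 0.50·u(£4,444) + 0.50·u(£0) = 0.50·0.51 + 0.50·0.00 = 0.2550.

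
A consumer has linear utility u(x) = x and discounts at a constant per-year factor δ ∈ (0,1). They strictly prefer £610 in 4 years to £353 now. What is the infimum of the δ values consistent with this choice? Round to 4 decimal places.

Comparing present values: 353 < δ^4·610.
So δ^4 > 353/610 = 0.57869; taking the 4th root of both positive sides preserves the inequality.
δ > 0.57869^(1/4) = 0.8722.

δ > 0.8722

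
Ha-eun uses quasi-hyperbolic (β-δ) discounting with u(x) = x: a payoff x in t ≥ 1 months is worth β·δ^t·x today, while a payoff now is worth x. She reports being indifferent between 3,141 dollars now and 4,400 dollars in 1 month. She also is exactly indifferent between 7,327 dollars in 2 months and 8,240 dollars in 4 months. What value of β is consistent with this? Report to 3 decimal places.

From the later pair, β·δ^2·7327 = β·δ^4·8240; dividing through, δ^2 = 7327/8240 = 0.88920, so δ = 0.94297.
Now use the now-vs-future pair: 3141 = β·δ·4400 gives β = 3141/(0.94297·4400) ≈ 0.757.

β ≈ 0.757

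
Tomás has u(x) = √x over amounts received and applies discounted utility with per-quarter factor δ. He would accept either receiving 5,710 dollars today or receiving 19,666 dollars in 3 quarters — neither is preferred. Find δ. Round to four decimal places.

δ ≈ 0.8137

Equating discounted utilities: u(5710) = δ^3·u(19666) ⇒ δ^3 = u(5710)/u(19666).
With u(x) = √x: δ^3 = √5710/√19666 = √(5710/19666) = 0.53884.
Taking the cube root: δ = 0.53884^(1/3) ≈ 0.8137.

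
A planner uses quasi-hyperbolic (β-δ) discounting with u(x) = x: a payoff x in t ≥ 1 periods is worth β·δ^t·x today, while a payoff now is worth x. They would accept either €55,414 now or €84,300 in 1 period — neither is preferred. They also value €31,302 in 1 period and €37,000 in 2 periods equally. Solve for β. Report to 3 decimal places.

From the later pair, β·δ^1·31302 = β·δ^2·37000; dividing through, δ = 31302/37000 = 0.84600.
Now use the now-vs-future pair: 55414 = β·δ·84300 gives β = 55414/(0.84600·84300) ≈ 0.777.

β ≈ 0.777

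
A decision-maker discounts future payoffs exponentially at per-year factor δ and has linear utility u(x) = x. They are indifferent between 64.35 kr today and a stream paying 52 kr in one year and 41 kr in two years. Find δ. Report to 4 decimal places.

δ ≈ 0.7700

The stream is worth 52δ + 41δ² today, so 52δ + 41δ² = 64.35.
So 41δ² + 52δ − 64.35 = 0.
The positive root is δ = [−52 + √(52² + 4·41·64.35)] / (2·41) = (−52 + 115.141)/82 ≈ 0.7700.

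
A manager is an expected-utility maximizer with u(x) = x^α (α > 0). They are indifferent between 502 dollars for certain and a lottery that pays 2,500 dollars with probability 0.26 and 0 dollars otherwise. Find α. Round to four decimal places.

Since u(0) = 0, the lottery's EU is 0.26·2500^α.
Indifference: 502^α = 0.26·2500^α, so (502/2500)^α = 0.26.
α = ln(0.26) / ln(502/2500) = -1.3470736/-1.6054459 ≈ 0.8391.

α ≈ 0.8391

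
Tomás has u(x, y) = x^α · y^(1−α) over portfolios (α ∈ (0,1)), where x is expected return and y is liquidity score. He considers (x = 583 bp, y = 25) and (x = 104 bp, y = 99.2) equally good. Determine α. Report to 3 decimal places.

Indifference: 583^α · 25^(1−α) = 104^α · 99.2^(1−α).
Taking logs: α·ln 583 + (1−α)·ln 25 = α·ln 104 + (1−α)·ln 99.2, i.e. α·1.723796 = (1−α)·1.378262.
Thus α·(3.102058) = 1.378262, so α = 1.378262/3.102058 ≈ 0.444.

α ≈ 0.444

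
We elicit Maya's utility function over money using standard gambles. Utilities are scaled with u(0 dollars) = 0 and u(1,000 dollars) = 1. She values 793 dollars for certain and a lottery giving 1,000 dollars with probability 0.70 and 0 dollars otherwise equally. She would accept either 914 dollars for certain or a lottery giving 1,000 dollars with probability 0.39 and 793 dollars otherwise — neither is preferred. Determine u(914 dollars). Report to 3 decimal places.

From the first indifference, u(793 dollars) = 0.70·u(1,000 dollars) + 0.30·u(0 dollars) = 0.70·1 + 0.30·0 = 0.70.
Then u(914 dollars) = 0.39·u(1,000 dollars) + 0.61·u(793 dollars) = 0.39·1.00 + 0.61·0.70 = 0.8170.

0.817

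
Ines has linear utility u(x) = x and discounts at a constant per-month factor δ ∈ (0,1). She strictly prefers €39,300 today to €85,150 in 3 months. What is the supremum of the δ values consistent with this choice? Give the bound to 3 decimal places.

Comparing present values: 39300 > δ^3·85150.
Hence δ^3 < 39300/85150 = 0.46154, and x ↦ x^(1/3) is increasing on (0,∞).
δ < (39300/85150)^(1/3) ≈ 0.773.

δ < 0.773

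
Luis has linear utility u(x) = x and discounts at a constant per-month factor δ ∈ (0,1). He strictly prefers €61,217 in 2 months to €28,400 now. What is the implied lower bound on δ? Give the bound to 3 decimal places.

δ > 0.681

Comparing present values: 28400 < δ^2·61217.
Dividing by 61217: δ^2 > 0.46392. Both sides are positive, so the square root keeps the direction.
δ > (28400/61217)^(1/2) ≈ 0.681.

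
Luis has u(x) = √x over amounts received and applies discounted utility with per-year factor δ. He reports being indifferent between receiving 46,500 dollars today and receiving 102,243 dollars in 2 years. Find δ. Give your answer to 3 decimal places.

Equating discounted utilities: u(46500) = δ^2·u(102243) ⇒ δ^2 = u(46500)/u(102243).
With u(x) = √x: δ^2 = √46500/√102243 = √(46500/102243) = 0.67439.
Hence δ = (0.67439)^(1/2) = 0.82121.

δ ≈ 0.821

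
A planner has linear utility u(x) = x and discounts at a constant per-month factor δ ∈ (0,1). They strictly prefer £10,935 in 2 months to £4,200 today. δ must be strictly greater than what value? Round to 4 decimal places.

δ > 0.6197

The preference means 4200 < δ^2·10935.
Dividing by 10935: δ^2 > 0.38409. Both sides are positive, so the square root keeps the direction.
δ > 0.38409^(1/2) = 0.6197.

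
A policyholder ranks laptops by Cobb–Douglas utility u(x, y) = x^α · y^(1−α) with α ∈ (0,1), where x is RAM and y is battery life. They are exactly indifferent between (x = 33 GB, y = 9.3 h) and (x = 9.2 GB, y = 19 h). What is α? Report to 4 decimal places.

α ≈ 0.3587

The Cobb–Douglas utilities coincide, so 33^α·9.3^(1−α) = 9.2^α·19^(1−α).
Taking logs: α·ln 33 + (1−α)·ln 9.3 = α·ln 9.2 + (1−α)·ln 19, i.e. α·1.2773041 = (1−α)·0.7144246.
Thus α·(1.9917287) = 0.7144246, so α = 0.7144246/1.9917287 ≈ 0.3587.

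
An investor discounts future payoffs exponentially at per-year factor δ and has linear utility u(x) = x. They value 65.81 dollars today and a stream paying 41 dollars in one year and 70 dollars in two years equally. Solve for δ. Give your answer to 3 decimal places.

The stream is worth 41δ + 70δ² today, so 41δ + 70δ² = 65.81.
Rearranged: 70δ² + 41δ − 65.81 = 0.
By the quadratic formula (taking the positive root), δ = (−41 + √20107.80) / 140 ≈ 0.720.

δ ≈ 0.720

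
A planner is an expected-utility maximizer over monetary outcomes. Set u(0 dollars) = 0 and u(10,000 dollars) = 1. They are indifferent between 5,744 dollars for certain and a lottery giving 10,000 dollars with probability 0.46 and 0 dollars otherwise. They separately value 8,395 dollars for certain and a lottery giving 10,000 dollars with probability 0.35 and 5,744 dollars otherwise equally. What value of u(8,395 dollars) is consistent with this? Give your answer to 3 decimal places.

From the first indifference, u(5,744 dollars) = 0.46·u(10,000 dollars) + 0.54·u(0 dollars) = 0.46·1 + 0.54·0 = 0.46.
The second indifference gives u(8,395 dollars) = 0.35·u(10,000 dollars) + 0.65·u(5,744 dollars) = 0.35·1.00 + 0.65·0.46 = 0.6490.

0.649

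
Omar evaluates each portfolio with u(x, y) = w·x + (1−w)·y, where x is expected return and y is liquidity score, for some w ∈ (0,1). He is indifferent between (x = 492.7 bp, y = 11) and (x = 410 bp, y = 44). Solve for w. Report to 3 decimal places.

u(492.7,11) = u(410,44) means w·492.7 + (1−w)·11 = w·410 + (1−w)·44.
Rearranging, 82.7·w − 33·(1−w) = 0.
The marginal rate of substitution is 33/82.7, so w = 33/(82.7+33) = 0.285.

w = 0.285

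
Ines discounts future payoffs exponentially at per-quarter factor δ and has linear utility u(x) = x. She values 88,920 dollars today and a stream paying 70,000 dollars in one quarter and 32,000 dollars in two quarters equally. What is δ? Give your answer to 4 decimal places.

δ ≈ 0.9000

The stream is worth 70000δ + 32000δ² today, so 70000δ + 32000δ² = 88920.
That is, 32000δ² + 70000δ − 88920 = 0, a quadratic in δ.
δ = (−70000 + √(70000² + 4·32000·88920)) / (2·32000) = (−70000 + √16281760000.00) / 64000 ≈ 0.9000.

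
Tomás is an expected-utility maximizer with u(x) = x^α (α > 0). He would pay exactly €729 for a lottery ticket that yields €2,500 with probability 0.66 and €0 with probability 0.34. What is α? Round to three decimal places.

α ≈ 0.337

EU(lottery) = 0.66·2500^α + 0.34·0 = 0.66·2500^α.
Indifference: 729^α = 0.66·2500^α, so (729/2500)^α = 0.66.
Take logs: α = ln 0.66 / ln(729/2500) ≈ 0.33717.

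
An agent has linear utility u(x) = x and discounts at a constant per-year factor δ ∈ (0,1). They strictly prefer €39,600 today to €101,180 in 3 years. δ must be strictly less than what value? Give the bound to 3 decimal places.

The preference means 39600 > δ^3·101180.
So δ^3 < 39600/101180 = 0.39138; taking the cube root of both positive sides preserves the inequality.
δ < (39600/101180)^(1/3) ≈ 0.731.

δ < 0.731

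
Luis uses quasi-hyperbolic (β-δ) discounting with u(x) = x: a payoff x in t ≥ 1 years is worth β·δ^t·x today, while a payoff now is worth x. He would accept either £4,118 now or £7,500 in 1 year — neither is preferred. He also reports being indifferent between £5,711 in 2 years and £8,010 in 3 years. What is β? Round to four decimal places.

Both payoffs in the second observation are in the future, so β drops out: δ^2·5711 = δ^3·8010 ⇒ δ = 5711/8010 = 0.71298.
The first indifference: 4118 = β·δ·7500, so β = 4118/(δ·7500) = 4118/(0.71298·7500) ≈ 0.7701.

β ≈ 0.7701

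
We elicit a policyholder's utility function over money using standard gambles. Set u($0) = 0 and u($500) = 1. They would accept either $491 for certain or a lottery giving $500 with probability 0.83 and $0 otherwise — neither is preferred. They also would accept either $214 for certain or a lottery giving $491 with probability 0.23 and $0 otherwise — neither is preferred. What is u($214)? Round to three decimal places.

0.191

From the first indifference, u($491) = 0.83·u($500) + 0.17·u($0) = 0.83·1 + 0.17·0 = 0.83.
Then u($214) = 0.23·u($491) + 0.77·u($0) = 0.23·0.83 + 0.77·0.00 = 0.1909.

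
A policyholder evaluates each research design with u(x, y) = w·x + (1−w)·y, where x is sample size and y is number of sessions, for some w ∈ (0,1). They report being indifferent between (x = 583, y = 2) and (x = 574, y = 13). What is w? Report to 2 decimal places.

u(583,2) = u(574,13) means w·583 + (1−w)·2 = w·574 + (1−w)·13.
Rearranging, 9·w − 11·(1−w) = 0.
Hence w = 11/(9+11) = 11/20 = 0.55.

w = 0.55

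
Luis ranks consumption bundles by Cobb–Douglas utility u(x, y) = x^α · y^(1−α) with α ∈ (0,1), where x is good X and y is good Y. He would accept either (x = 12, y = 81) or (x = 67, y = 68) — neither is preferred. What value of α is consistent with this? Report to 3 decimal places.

The Cobb–Douglas utilities coincide, so 12^α·81^(1−α) = 67^α·68^(1−α).
Rearrange to (12/67)^α = (68/81)^(1−α) and take logs: α·-1.719786 = (1−α)·-0.174941.
So α/(1−α) = (-0.174941)/(-1.719786) = 0.101723, and α = 0.101723/1.101723 ≈ 0.092.

α ≈ 0.092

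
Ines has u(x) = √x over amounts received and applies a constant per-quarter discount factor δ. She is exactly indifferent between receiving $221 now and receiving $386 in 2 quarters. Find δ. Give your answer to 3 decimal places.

The payoff in 2 quarters is discounted by δ^2, so u(221) = δ^2·u(386) and δ^2 = u(221)/u(386).
Since u(x) = √x, δ^2 = √(221/386) = 0.75666.
Taking the square root: δ = 0.75666^(1/2) ≈ 0.870.

δ ≈ 0.870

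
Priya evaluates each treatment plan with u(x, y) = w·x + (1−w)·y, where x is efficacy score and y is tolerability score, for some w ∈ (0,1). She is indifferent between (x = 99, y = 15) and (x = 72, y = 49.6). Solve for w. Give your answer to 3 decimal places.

u(99,15) = u(72,49.6) means w·99 + (1−w)·15 = w·72 + (1−w)·49.6.
w·(99−72) = (1−w)·(49.6−15), i.e. w·27 = (1−w)·34.6.
Hence w = 34.6/(27+34.6) = 34.6/61.6 = 0.562.

w = 0.562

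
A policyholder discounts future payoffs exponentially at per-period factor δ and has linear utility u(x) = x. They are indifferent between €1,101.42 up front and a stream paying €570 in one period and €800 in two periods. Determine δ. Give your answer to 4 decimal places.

δ ≈ 0.8700

The stream is worth 570δ + 800δ² today, so 570δ + 800δ² = 1101.42.
That is, 800δ² + 570δ − 1101.42 = 0, a quadratic in δ.
By the quadratic formula (taking the positive root), δ = (−570 + √3849444.00) / 1600 ≈ 0.8700.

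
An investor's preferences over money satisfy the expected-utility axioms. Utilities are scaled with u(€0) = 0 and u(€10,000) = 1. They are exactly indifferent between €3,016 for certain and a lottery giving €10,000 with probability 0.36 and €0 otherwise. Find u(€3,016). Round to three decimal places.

u(€3,016) equals the lottery's expected utility: 0.36·1 + 0.64·0 = 0.36.

0.360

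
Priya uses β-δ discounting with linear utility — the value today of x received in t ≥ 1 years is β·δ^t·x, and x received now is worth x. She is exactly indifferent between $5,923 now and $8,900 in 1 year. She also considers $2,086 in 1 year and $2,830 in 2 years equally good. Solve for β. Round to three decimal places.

β ≈ 0.903

The second indifference involves only future payoffs, so β cancels: β·δ^1·2086 = β·δ^2·2830, giving δ = 2086/2830 = 0.73710.
Substituting δ into 5923 = β·δ·8900: β = 5923/(6560.212) ≈ 0.903.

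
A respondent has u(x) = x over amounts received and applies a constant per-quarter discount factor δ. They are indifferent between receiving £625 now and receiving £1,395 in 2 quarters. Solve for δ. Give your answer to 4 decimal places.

Indifference means u(625) = δ^2 · u(1395), so δ^2 = u(625)/u(1395).
With u(x) = x: δ^2 = 625/1395 = 0.44803.
Taking the square root: δ = 0.44803^(1/2) ≈ 0.6693.

δ ≈ 0.6693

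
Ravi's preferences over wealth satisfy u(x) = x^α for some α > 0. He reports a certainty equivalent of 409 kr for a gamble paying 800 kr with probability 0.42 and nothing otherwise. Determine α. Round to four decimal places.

Since u(0) = 0, the lottery's EU is 0.42·800^α.
Setting u(409) equal to that: 409^α = 0.42·800^α ⇒ (409/800)^α = 0.42.
Taking logs: α·ln(409/800) = ln(0.42), so α = -0.8675006 / -0.6708966 ≈ 1.2930.

α ≈ 1.2930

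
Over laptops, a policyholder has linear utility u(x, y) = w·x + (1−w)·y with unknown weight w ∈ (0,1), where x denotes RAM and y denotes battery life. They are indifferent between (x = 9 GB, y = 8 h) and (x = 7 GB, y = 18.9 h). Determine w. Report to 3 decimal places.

u(9,8) = u(7,18.9) means w·9 + (1−w)·8 = w·7 + (1−w)·18.9.
Collecting terms: w·2 = (1−w)·10.9.
Hence w = 10.9/(2+10.9) = 10.9/12.9 = 0.845.

w = 0.845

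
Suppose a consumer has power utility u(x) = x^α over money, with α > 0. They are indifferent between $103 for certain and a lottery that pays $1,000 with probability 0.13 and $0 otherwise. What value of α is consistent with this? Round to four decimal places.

EU(lottery) = 0.13·1000^α + 0.87·0 = 0.13·1000^α.
Equating: 103^α = 0.13·1000^α, i.e. 0.1030^α = 0.13.
Taking logs: α·ln(103/1000) = ln(0.13), so α = -2.0402208 / -2.2730263 ≈ 0.8976.

α ≈ 0.8976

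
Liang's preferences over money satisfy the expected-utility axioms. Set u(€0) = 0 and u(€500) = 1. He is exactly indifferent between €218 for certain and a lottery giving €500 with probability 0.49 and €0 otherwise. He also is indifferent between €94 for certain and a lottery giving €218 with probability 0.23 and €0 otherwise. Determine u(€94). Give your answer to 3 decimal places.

From the first indifference, u(€218) = 0.49·u(€500) + 0.51·u(€0) = 0.49·1 + 0.51·0 = 0.49.
Chaining: u(€94) = 0.23·0.49 + 0.77·0.00 = 0.1127.

0.113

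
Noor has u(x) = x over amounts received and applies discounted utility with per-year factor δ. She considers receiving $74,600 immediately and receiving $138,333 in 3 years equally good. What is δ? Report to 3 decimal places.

Equating discounted utilities: u(74600) = δ^3·u(138333) ⇒ δ^3 = u(74600)/u(138333).
With u(x) = x: δ^3 = 74600/138333 = 0.53928.
Hence δ = (0.53928)^(1/3) = 0.81396.

δ ≈ 0.814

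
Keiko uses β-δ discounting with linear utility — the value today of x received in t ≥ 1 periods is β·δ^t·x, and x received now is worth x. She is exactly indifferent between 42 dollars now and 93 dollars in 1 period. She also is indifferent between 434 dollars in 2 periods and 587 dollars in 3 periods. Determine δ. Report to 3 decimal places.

From the later pair, β·δ^2·434 = β·δ^3·587; dividing through, δ = 434/587 = 0.73935.

δ ≈ 0.739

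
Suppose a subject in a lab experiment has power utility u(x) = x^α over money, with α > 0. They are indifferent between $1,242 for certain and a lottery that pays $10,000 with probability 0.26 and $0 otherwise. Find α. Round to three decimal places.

EU(lottery) = 0.26·10000^α + 0.74·0 = 0.26·10000^α.
Equating: 1242^α = 0.26·10000^α, i.e. 0.1242^α = 0.26.
Take logs: α = ln 0.26 / ln(1242/10000) ≈ 0.64581.

α ≈ 0.646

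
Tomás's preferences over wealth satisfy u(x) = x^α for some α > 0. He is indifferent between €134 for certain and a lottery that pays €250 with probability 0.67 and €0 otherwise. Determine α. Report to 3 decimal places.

α ≈ 0.642

Since u(0) = 0, the lottery's EU is 0.67·250^α.
Equating: 134^α = 0.67·250^α, i.e. 0.5360^α = 0.67.
Take logs: α = ln 0.67 / ln(134/250) ≈ 0.64218.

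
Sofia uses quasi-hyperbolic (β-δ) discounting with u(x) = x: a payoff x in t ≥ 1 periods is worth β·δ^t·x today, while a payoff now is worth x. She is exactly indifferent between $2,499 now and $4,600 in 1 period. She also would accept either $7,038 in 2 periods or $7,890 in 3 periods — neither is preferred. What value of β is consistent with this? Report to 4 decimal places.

Both payoffs in the second observation are in the future, so β drops out: δ^2·7038 = δ^3·7890 ⇒ δ = 7038/7890 = 0.89202.
Substituting δ into 2499 = β·δ·4600: β = 2499/(4103.270) ≈ 0.6090.

β ≈ 0.6090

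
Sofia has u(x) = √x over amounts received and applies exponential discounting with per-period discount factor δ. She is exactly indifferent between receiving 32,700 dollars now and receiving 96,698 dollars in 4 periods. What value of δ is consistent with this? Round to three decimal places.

δ ≈ 0.873

Indifference means u(32700) = δ^4 · u(96698), so δ^4 = u(32700)/u(96698).
Since u(x) = √x, δ^4 = √(32700/96698) = 0.58152.
Hence δ = (0.58152)^(1/4) = 0.87326.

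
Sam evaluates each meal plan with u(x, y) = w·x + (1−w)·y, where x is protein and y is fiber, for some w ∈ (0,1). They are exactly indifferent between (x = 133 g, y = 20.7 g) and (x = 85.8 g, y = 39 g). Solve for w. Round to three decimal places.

u(133,20.7) = u(85.8,39) means w·133 + (1−w)·20.7 = w·85.8 + (1−w)·39.
Collecting terms: w·47.2 = (1−w)·18.3.
The marginal rate of substitution is 18.3/47.2, so w = 18.3/(47.2+18.3) = 0.279.

w = 0.279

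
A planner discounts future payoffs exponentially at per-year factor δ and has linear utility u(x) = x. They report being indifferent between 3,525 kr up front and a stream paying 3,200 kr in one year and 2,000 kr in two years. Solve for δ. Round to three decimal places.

Equating present values: 3525 = 3200δ + 2000δ².
That is, 2000δ² + 3200δ − 3525 = 0, a quadratic in δ.
By the quadratic formula (taking the positive root), δ = (−3200 + √38440000.00) / 4000 ≈ 0.750.

δ ≈ 0.750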